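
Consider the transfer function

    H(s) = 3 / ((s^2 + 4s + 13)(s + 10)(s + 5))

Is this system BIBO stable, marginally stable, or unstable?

The poles can be read from the denominator factors: s = -2 + 3j, -2 - 3j, -10, -5.
Since all poles lie strictly in the left half-plane, the system is stable.

stable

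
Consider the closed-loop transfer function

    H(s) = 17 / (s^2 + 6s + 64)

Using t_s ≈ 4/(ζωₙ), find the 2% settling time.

t_s ≈ 1.333 s

Comparing s^2 + 6s + 64 to s^2 + 2ζωₙs + ωₙ²: ωₙ = 8 rad/s and ζ = 6/(2·8) = 0.375.
ζωₙ = 6/2 = 3, so t_s ≈ 4/(ζωₙ) = 4/3 ≈ 1.333 s.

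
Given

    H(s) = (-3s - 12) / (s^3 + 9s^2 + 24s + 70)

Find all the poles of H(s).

s = -1 ± 3j, -7

The poles are the roots of the denominator s^3 + 9s^2 + 24s + 70 = 0.
Trying s = -7: the polynomial evaluates to 0, so (s + 7) is a factor.
Dividing out leaves s^2 + 2s + 10 = 0.
The quadratic formula then gives s = -1 ± 3j.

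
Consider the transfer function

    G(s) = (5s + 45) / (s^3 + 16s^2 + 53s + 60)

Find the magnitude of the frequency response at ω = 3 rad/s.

|G(j3)| ≈ 0.3032

Substitute s = j3: numerator = 45 + j15, denominator = -84 + j132.
|G(j3)| = |45 + j15| / |-84 + j132| = 47.434 / 156.46 ≈ 0.3032.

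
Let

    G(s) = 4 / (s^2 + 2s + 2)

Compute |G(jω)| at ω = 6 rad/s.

Substitute s = j6: numerator = 4, denominator = -34 + j12.
|G(j6)| = |4| / |-34 + j12| = 4 / 36.056 ≈ 0.1109.

|G(j6)| ≈ 0.1109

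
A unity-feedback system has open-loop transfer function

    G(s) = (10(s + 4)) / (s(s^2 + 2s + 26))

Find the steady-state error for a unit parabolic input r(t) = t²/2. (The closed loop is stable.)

e_ss = ∞

G(s) has one pole at the origin.
This is a Type 1 system; Ka = lim_{s→0} s^2·G(s) = 0, so the steady-state error for a parabola input is infinite.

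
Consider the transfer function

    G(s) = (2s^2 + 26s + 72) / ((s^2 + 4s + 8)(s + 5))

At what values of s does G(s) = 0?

Set the numerator to zero: 2s^2 + 26s + 72 = 0, i.e. 2·(s^2 + 13s + 36) = 0.
Factoring: (s + 9)(s + 4) = 0.

s = -9, -4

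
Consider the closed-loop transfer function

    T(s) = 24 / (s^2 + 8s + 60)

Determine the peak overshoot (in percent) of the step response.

%OS ≈ 15.0%

Comparing s^2 + 8s + 60 to s^2 + 2ζωₙs + ωₙ²: ωₙ = √60 ≈ 7.746 rad/s and ζ = 8/(2·√60) ≈ 0.5164.
%OS = 100·exp(−πζ/√(1−ζ²)) = 100·exp(−π·0.5164/√(1−0.5164²)) ≈ 15.0%.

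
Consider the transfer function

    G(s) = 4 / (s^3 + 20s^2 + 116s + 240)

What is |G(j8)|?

Substitute s = j8: numerator = 4, denominator = -1040 + j416.
|G(j8)| = |4| / |-1040 + j416| = 4 / 1120.1 ≈ 0.003571.

|G(j8)| ≈ 0.003571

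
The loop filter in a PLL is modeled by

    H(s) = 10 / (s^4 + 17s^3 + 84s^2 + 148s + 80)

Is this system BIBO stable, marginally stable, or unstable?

stable

The denominator s^4 + 17s^3 + 84s^2 + 148s + 80 factors as (s + 4)(s + 2)(s + 10)(s + 1), giving poles at s = -4, -2, -10, -1.
Since all poles lie strictly in the left half-plane, the system is stable.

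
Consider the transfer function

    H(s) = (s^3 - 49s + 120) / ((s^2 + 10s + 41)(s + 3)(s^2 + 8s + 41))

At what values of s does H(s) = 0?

Set the numerator to zero: s^3 - 49s + 120 = 0.
Factoring: (s - 3)(s - 5)(s + 8) = 0.

s = 3, 5, -8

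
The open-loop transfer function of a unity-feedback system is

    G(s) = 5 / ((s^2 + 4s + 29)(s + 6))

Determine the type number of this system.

Type 0

The denominator has no factor of s at the origin — no free integrator — so this is a Type 0 system.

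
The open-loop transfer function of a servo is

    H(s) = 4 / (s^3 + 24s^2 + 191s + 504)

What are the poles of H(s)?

s = -8, -9, -7

The poles are the roots of the denominator s^3 + 24s^2 + 191s + 504 = 0.
Trying s = -8: the polynomial evaluates to 0, so (s + 8) is a factor.
Dividing out leaves s^2 + 16s + 63 = 0.
Factoring the quadratic: (s + 9)(s + 7) = 0.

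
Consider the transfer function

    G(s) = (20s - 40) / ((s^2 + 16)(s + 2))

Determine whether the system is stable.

marginally stable

The poles can be read from the denominator factors: s = ±4j, -2.
Since the simple pole(s) at s = 4j, -4j lie on the jω-axis with none in the right half-plane, the system is marginally stable.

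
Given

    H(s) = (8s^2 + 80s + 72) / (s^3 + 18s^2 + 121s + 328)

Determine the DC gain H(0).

Set s = 0: H(0) = (72) / (328) = 9/41.

H(0) = 9/41 ≈ 0.2195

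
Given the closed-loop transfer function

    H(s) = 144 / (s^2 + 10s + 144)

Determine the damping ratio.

ζ ≈ 0.4167

Compare the denominator to the standard form s^2 + 2ζωₙs + ωₙ².
ωₙ² = 144, so ωₙ = 12 rad/s.
2ζωₙ = 10, so ζ = 10/(2·12) ≈ 0.4167.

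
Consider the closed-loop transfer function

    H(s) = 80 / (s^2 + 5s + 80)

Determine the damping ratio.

Compare the denominator to the standard form s^2 + 2ζωₙs + ωₙ².
ωₙ² = 80, so ωₙ = √80 ≈ 8.944 rad/s.
2ζωₙ = 5, so ζ = 5/(2·√80) ≈ 0.2795.
With ζ = 0.2795 the response is underdamped.

ζ ≈ 0.2795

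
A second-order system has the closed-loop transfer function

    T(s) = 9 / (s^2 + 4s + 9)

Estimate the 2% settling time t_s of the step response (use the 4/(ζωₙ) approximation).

Comparing s^2 + 4s + 9 to s^2 + 2ζωₙs + ωₙ²: ωₙ = 3 rad/s and ζ = 4/(2·3) ≈ 0.6667.
ζωₙ = 4/2 = 2, so t_s ≈ 4/(ζωₙ) = 4/2 = 2 s.

t_s ≈ 2 s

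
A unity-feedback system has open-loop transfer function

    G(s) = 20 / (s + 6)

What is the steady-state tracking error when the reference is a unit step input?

G(s) has no poles at the origin.
This is a Type 0 system. Kp = lim_{s→0} G(s) = 20/6 = 10/3.
e_ss = 1/(1 + Kp) = 1/(1 + 10/3) = 3/13 ≈ 0.2308.

e_ss = 0.2308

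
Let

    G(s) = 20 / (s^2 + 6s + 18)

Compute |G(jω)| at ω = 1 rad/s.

|G(j1)| ≈ 1.109

Substitute s = j1: numerator = 20, denominator = 17 + j6.
|G(j1)| = |20| / |17 + j6| = 20 / 18.028 ≈ 1.109.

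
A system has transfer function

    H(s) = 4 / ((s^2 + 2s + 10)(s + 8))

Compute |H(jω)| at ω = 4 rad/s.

Substitute s = j4: numerator = 4, denominator = -80 + j40.
|H(j4)| = |4| / |-80 + j40| = 4 / 89.443 ≈ 0.04472.

|H(j4)| ≈ 0.04472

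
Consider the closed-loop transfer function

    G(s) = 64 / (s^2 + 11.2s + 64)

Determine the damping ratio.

ζ = 0.7

Compare the denominator to the standard form s^2 + 2ζωₙs + ωₙ².
ωₙ² = 64, so ωₙ = 8 rad/s.
2ζωₙ = 11.2, so ζ = 11.2/(2·8) = 0.7.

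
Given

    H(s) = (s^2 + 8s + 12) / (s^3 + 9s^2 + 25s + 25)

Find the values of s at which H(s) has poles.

The poles are the roots of the denominator s^3 + 9s^2 + 25s + 25 = 0.
Trying s = -5: the polynomial evaluates to 0, so (s + 5) is a factor.
Dividing out leaves s^2 + 4s + 5 = 0.
The quadratic formula then gives s = -2 ± 1j.

s = -2 + j, -2 - j, -5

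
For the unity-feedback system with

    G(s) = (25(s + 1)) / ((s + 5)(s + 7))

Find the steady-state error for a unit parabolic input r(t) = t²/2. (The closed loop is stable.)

e_ss = ∞

G(s) has no poles at the origin.
This is a Type 0 system; Ka = lim_{s→0} s^2·G(s) = 0, so the steady-state error for a parabola input is infinite.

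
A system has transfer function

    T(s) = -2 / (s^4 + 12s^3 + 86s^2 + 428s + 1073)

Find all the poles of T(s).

s = -1 ± 6j, -5 ± 2j

The poles are the roots of the denominator s^4 + 12s^3 + 86s^2 + 428s + 1073 = 0.
No real roots exist; factor into two real quadratics: (s^2 + 2s + 37)(s^2 + 10s + 29) = 0.
Each quadratic gives a conjugate pair via the quadratic formula.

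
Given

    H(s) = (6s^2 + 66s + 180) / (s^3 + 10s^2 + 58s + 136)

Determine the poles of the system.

The poles are the roots of the denominator s^3 + 10s^2 + 58s + 136 = 0.
Trying s = -4: the polynomial evaluates to 0, so (s + 4) is a factor.
Dividing out leaves s^2 + 6s + 34 = 0.
The quadratic formula then gives s = -3 ± 5j.

s = -3 + 5j, -3 - 5j, -4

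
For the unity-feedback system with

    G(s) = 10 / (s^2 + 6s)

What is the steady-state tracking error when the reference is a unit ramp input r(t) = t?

G(s) has one pole at the origin.
This is a Type 1 system. Kv = lim_{s→0} s·G(s) = 10/6 = 5/3.
e_ss = 1/Kv = 1/(5/3) = 3/5 ≈ 0.6000.

e_ss = 0.6000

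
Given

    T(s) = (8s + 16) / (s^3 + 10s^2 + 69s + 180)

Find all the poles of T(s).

s = -3 + 6j, -3 - 6j, -4

The poles are the roots of the denominator s^3 + 10s^2 + 69s + 180 = 0.
Trying s = -4: the polynomial evaluates to 0, so (s + 4) is a factor.
Dividing out leaves s^2 + 6s + 45 = 0.
The quadratic formula then gives s = -3 ± 6j.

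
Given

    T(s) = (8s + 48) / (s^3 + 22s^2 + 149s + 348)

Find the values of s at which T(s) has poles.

The poles are the roots of the denominator s^3 + 22s^2 + 149s + 348 = 0.
Trying s = -12: the polynomial evaluates to 0, so (s + 12) is a factor.
Dividing out leaves s^2 + 10s + 29 = 0.
The quadratic formula then gives s = -5 ± 2j.

s = -5 ± 2j, -12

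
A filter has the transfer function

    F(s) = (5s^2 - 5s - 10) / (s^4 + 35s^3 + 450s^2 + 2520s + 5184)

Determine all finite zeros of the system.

Set the numerator to zero: 5s^2 - 5s - 10 = 0, i.e. 5·(s^2 - s - 2) = 0.
Factoring: (s + 1)(s - 2) = 0.

s = -1, 2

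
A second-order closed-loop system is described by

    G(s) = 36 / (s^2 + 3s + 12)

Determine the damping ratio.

Compare the denominator to the standard form s^2 + 2ζωₙs + ωₙ².
ωₙ² = 12, so ωₙ = √12 ≈ 3.464 rad/s.
2ζωₙ = 3, so ζ = 3/(2·√12) ≈ 0.4330.

ζ ≈ 0.4330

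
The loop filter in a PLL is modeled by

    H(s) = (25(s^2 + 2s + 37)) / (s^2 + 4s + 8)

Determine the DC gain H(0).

Set s = 0: H(0) = (925) / (8) = 925/8.

H(0) = 925/8 ≈ 115.6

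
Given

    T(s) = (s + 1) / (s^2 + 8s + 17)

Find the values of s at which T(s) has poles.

s = -4 + j, -4 - j

The poles are the roots of the denominator s^2 + 8s + 17 = 0.
Using the quadratic formula: s = (-8 ± √(-4))/2 = -4 ± 1j.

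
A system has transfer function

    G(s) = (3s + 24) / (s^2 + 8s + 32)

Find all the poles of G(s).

s = -4 + 4j, -4 - 4j

The poles are the roots of the denominator s^2 + 8s + 32 = 0.
Using the quadratic formula: s = (-8 ± √(-64))/2 = -4 ± 4j.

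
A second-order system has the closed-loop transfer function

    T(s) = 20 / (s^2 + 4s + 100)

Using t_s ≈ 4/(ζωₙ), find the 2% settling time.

t_s ≈ 2 s

Comparing s^2 + 4s + 100 to s^2 + 2ζωₙs + ωₙ²: ωₙ = 10 rad/s and ζ = 4/(2·10) = 0.2.
ζωₙ = 4/2 = 2, so t_s ≈ 4/(ζωₙ) = 4/2 = 2 s.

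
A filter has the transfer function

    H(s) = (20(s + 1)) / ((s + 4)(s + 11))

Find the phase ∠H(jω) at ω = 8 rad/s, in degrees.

At s = j8: numerator = 20 + j160, denominator = -20 + j120.
∠H = ∠num − ∠den = 82.875° − (99.462°) = -16.59°.

∠H(j8) ≈ -16.59°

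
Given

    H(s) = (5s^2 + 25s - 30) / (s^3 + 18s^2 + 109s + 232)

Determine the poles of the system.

The poles are the roots of the denominator s^3 + 18s^2 + 109s + 232 = 0.
Trying s = -8: the polynomial evaluates to 0, so (s + 8) is a factor.
Dividing out leaves s^2 + 10s + 29 = 0.
The quadratic formula then gives s = -5 ± 2j.

s = -5 ± 2j, -8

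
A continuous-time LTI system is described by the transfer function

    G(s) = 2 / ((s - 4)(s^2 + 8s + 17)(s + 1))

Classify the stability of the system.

The poles can be read from the denominator factors: s = 4, -4 + j, -4 - j, -1.
Since the pole(s) at s = 4 lie in the right half-plane, the system is unstable.

unstable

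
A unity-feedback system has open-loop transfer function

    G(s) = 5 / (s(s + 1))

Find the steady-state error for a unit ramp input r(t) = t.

e_ss = 0.2000

G(s) has one pole at the origin.
This is a Type 1 system. Kv = lim_{s→0} s·G(s) = 5/1.
e_ss = 1/Kv = 1/(5) = 1/5 ≈ 0.2000.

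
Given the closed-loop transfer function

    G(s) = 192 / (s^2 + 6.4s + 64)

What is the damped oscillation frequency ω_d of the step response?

Comparing s^2 + 6.4s + 64 to s^2 + 2ζωₙs + ωₙ²: ωₙ = 8 rad/s and ζ = 6.4/(2·8) = 0.4.
ζωₙ = 6.4/2 = 3.2, so ω_d = ωₙ√(1−ζ²) = √(ωₙ² − (ζωₙ)²) = √(64 − 3.2²) = √53.76 ≈ 7.332 rad/s.

ω_d ≈ 7.332 rad/s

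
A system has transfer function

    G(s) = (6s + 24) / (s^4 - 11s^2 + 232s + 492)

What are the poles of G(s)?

The poles are the roots of the denominator s^4 - 11s^2 + 232s + 492 = 0.
Trying s = -6: the polynomial evaluates to 0, so (s + 6) is a factor.
Dividing out leaves s^3 - 6s^2 + 25s + 82 = 0.
This factors further as (s^2 - 8s + 41)(s + 2) = 0.

s = 4 ± 5j, -6, -2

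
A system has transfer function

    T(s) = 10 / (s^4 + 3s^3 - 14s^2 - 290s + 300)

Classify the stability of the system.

The denominator s^4 + 3s^3 - 14s^2 - 290s + 300 factors as (s - 6)(s^2 + 10s + 50)(s - 1), giving poles at s = 6, -5 ± 5j, 1.
Since the pole(s) at s = 6, 1 lie in the right half-plane, the system is unstable.

unstable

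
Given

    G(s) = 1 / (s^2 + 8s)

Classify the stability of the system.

marginally stable

The denominator s^2 + 8s factors as s(s + 8), giving poles at s = 0, -8.
Since the simple pole(s) at s = 0 lie on the jω-axis with none in the right half-plane, the system is marginally stable.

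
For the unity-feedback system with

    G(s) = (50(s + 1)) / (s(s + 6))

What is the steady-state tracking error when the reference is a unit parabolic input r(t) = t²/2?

G(s) has one pole at the origin.
This is a Type 1 system; Ka = lim_{s→0} s^2·G(s) = 0, so the steady-state error for a parabola input is infinite.

e_ss = ∞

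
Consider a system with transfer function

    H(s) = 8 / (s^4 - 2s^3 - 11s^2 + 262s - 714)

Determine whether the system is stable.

unstable

The denominator s^4 - 2s^3 - 11s^2 + 262s - 714 factors as (s^2 - 6s + 34)(s + 7)(s - 3), giving poles at s = 3 ± 5j, -7, 3.
Since the pole(s) at s = 3 + 5j, 3 - 5j, 3 lie in the right half-plane, the system is unstable.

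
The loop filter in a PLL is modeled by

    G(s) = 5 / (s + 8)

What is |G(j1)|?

Substitute s = j1: numerator = 5, denominator = 8 + j1.
|G(j1)| = |5| / |8 + j1| = 5 / 8.0623 ≈ 0.6202.

|G(j1)| ≈ 0.6202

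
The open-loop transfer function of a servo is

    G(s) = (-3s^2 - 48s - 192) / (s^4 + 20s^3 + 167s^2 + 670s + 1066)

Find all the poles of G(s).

The poles are the roots of the denominator s^4 + 20s^3 + 167s^2 + 670s + 1066 = 0.
No real roots exist; factor into two real quadratics: (s^2 + 10s + 41)(s^2 + 10s + 26) = 0.
Each quadratic gives a conjugate pair via the quadratic formula.

s = -5 ± 4j, -5 ± j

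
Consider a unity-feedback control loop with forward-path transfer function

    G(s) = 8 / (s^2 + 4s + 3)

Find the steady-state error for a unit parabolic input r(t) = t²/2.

G(s) has no poles at the origin.
This is a Type 0 system; Ka = lim_{s→0} s^2·G(s) = 0, so the steady-state error for a parabola input is infinite.

e_ss = ∞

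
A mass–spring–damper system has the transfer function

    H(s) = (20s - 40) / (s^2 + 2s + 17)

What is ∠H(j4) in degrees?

∠H(j4) ≈ 33.69°

At s = j4: numerator = -40 + j80, denominator = 1 + j8.
∠H = ∠num − ∠den = 116.57° − (82.875°) = 33.69°.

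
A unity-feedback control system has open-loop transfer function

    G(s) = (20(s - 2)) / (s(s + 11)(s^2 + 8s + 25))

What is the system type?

Type 1

The denominator has 1 factor of s at the origin (free integrator), so this is a Type 1 system.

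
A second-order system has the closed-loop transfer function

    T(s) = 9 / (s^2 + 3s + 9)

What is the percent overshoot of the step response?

Comparing s^2 + 3s + 9 to s^2 + 2ζωₙs + ωₙ²: ωₙ = 3 rad/s and ζ = 3/(2·3) = 0.5.
%OS = 100·exp(−πζ/√(1−ζ²)) = 100·exp(−π·0.5/√(1−0.5²)) ≈ 16.3%.

%OS ≈ 16.3%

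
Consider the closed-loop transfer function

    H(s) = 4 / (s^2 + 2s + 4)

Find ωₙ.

ωₙ = 2 rad/s

Compare the denominator to the standard form s^2 + 2ζωₙs + ωₙ².
ωₙ² = 4, so ωₙ = 2 rad/s.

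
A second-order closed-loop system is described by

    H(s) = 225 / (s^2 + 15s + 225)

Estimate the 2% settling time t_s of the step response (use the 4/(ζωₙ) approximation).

Comparing s^2 + 15s + 225 to s^2 + 2ζωₙs + ωₙ²: ωₙ = 15 rad/s and ζ = 15/(2·15) = 0.5.
ζωₙ = 15/2 = 7.5, so t_s ≈ 4/(ζωₙ) = 4/7.5 ≈ 0.5333 s.

t_s ≈ 0.5333 s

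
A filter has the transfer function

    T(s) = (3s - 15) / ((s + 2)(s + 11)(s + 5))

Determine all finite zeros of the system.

Set the numerator to zero: 3s - 15 = 0, i.e. 3·(s - 5) = 0.
So s = 5.

s = 5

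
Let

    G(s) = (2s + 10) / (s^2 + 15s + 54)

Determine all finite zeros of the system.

s = -5

Set the numerator to zero: 2s + 10 = 0, i.e. 2·(s + 5) = 0.
So s = -5.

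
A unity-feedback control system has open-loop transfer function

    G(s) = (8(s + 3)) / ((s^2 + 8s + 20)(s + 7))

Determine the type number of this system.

Type 0

The denominator has no factor of s at the origin — no free integrator — so this is a Type 0 system.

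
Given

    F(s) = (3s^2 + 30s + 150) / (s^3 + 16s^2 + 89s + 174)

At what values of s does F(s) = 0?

s = -5 + 5j, -5 - 5j

Set the numerator to zero: 3s^2 + 30s + 150 = 0, i.e. 3·(s^2 + 10s + 50) = 0.
Factoring: (s^2 + 10s + 50) = 0.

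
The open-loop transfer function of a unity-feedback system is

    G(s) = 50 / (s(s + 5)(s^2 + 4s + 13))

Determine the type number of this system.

Type 1

The denominator has 1 factor of s at the origin (free integrator), so this is a Type 1 system.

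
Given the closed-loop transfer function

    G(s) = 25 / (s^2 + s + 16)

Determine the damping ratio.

ζ = 0.125

Compare the denominator to the standard form s^2 + 2ζωₙs + ωₙ².
ωₙ² = 16, so ωₙ = 4 rad/s.
2ζωₙ = 1, so ζ = 1/(2·4) = 0.125.
With ζ = 0.125 the response is underdamped.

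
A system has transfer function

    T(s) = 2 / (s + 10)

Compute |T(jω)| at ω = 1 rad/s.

|T(j1)| ≈ 0.1990

Substitute s = j1: numerator = 2, denominator = 10 + j1.
|T(j1)| = |2| / |10 + j1| = 2 / 10.050 ≈ 0.1990.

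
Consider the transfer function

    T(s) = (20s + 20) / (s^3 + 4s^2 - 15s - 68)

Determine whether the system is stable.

The denominator s^3 + 4s^2 - 15s - 68 factors as (s^2 + 8s + 17)(s - 4), giving poles at s = -4 + j, -4 - j, 4.
Since the pole(s) at s = 4 lie in the right half-plane, the system is unstable.

unstable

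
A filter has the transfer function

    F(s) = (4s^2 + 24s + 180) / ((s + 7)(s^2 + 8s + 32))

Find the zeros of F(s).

s = -3 + 6j, -3 - 6j

Set the numerator to zero: 4s^2 + 24s + 180 = 0, i.e. 4·(s^2 + 6s + 45) = 0.
Factoring: (s^2 + 6s + 45) = 0.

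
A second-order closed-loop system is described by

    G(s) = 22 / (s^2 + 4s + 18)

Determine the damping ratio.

ζ ≈ 0.4714

Compare the denominator to the standard form s^2 + 2ζωₙs + ωₙ².
ωₙ² = 18, so ωₙ = √18 ≈ 4.243 rad/s.
2ζωₙ = 4, so ζ = 4/(2·√18) ≈ 0.4714.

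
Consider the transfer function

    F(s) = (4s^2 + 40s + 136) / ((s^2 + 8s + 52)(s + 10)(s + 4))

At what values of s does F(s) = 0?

Set the numerator to zero: 4s^2 + 40s + 136 = 0, i.e. 4·(s^2 + 10s + 34) = 0.
Factoring: (s^2 + 10s + 34) = 0.

s = -5 + 3j, -5 - 3j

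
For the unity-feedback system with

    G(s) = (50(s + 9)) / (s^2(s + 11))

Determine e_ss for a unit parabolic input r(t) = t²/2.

e_ss = 0.02444

G(s) has 2 poles at the origin.
This is a Type 2 system. Ka = lim_{s→0} s^2·G(s) = 450/11.
e_ss = 1/Ka = 1/(450/11) = 11/450 ≈ 0.02444.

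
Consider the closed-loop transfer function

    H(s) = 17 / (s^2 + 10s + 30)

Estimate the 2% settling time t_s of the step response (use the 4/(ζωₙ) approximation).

Comparing s^2 + 10s + 30 to s^2 + 2ζωₙs + ωₙ²: ωₙ = √30 ≈ 5.477 rad/s and ζ = 10/(2·√30) ≈ 0.9129.
ζωₙ = 10/2 = 5, so t_s ≈ 4/(ζωₙ) = 4/5 = 0.8000 s.

t_s ≈ 0.8000 s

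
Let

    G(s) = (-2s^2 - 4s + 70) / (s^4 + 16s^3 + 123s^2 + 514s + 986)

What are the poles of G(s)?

The poles are the roots of the denominator s^4 + 16s^3 + 123s^2 + 514s + 986 = 0.
No real roots exist; factor into two real quadratics: (s^2 + 6s + 34)(s^2 + 10s + 29) = 0.
Each quadratic gives a conjugate pair via the quadratic formula.

s = -3 + 5j, -3 - 5j, -5 + 2j, -5 - 2j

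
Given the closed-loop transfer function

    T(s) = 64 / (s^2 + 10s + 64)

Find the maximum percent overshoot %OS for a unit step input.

Comparing s^2 + 10s + 64 to s^2 + 2ζωₙs + ωₙ²: ωₙ = 8 rad/s and ζ = 10/(2·8) = 0.625.
%OS = 100·exp(−πζ/√(1−ζ²)) = 100·exp(−π·0.625/√(1−0.625²)) ≈ 8.08%.

%OS ≈ 8.08%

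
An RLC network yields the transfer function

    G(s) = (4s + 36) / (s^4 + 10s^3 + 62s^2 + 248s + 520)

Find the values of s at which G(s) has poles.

The poles are the roots of the denominator s^4 + 10s^3 + 62s^2 + 248s + 520 = 0.
No real roots exist; factor into two real quadratics: (s^2 + 2s + 26)(s^2 + 8s + 20) = 0.
Each quadratic gives a conjugate pair via the quadratic formula.

s = -1 + 5j, -1 - 5j, -4 + 2j, -4 - 2j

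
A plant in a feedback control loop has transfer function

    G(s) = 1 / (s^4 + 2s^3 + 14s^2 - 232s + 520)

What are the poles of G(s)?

s = 3 + j, 3 - j, -4 + 6j, -4 - 6j

The poles are the roots of the denominator s^4 + 2s^3 + 14s^2 - 232s + 520 = 0.
No real roots exist; factor into two real quadratics: (s^2 - 6s + 10)(s^2 + 8s + 52) = 0.
Each quadratic gives a conjugate pair via the quadratic formula.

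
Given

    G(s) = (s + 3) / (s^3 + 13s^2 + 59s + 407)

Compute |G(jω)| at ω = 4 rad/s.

Substitute s = j4: numerator = 3 + j4, denominator = 199 + j172.
|G(j4)| = |3 + j4| / |199 + j172| = 5 / 263.03 ≈ 0.01901.

|G(j4)| ≈ 0.01901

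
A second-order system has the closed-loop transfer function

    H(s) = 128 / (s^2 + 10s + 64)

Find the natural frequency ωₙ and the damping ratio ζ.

Compare the denominator to the standard form s^2 + 2ζωₙs + ωₙ².
ωₙ² = 64, so ωₙ = 8 rad/s.
2ζωₙ = 10, so ζ = 10/(2·8) = 0.625.

ωₙ = 8 rad/s, ζ = 0.625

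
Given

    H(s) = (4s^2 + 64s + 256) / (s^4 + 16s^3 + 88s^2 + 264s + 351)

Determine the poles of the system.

The poles are the roots of the denominator s^4 + 16s^3 + 88s^2 + 264s + 351 = 0.
Trying s = -9: the polynomial evaluates to 0, so (s + 9) is a factor.
Dividing out leaves s^3 + 7s^2 + 25s + 39 = 0.
This factors further as (s^2 + 4s + 13)(s + 3) = 0.

s = -2 ± 3j, -9, -3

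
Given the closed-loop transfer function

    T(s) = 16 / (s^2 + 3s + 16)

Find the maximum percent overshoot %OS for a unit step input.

%OS ≈ 28.1%

Comparing s^2 + 3s + 16 to s^2 + 2ζωₙs + ωₙ²: ωₙ = 4 rad/s and ζ = 3/(2·4) = 0.375.
%OS = 100·exp(−πζ/√(1−ζ²)) = 100·exp(−π·0.375/√(1−0.375²)) ≈ 28.1%.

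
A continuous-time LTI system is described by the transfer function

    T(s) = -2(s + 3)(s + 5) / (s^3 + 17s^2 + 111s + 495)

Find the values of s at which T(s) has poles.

The poles are the roots of the denominator s^3 + 17s^2 + 111s + 495 = 0.
Trying s = -11: the polynomial evaluates to 0, so (s + 11) is a factor.
Dividing out leaves s^2 + 6s + 45 = 0.
The quadratic formula then gives s = -3 ± 6j.

s = -3 + 6j, -3 - 6j, -11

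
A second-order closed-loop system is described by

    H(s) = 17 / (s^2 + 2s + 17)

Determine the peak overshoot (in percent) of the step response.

Comparing s^2 + 2s + 17 to s^2 + 2ζωₙs + ωₙ²: ωₙ = √17 ≈ 4.123 rad/s and ζ = 2/(2·√17) ≈ 0.2425.
%OS = 100·exp(−πζ/√(1−ζ²)) = 100·exp(−π·0.2425/√(1−0.2425²)) ≈ 45.6%.

%OS ≈ 45.6%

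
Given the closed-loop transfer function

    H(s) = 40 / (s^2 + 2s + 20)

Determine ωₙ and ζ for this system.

Compare the denominator to the standard form s^2 + 2ζωₙs + ωₙ².
ωₙ² = 20, so ωₙ = √20 ≈ 4.472 rad/s.
2ζωₙ = 2, so ζ = 2/(2·√20) ≈ 0.2236.

ωₙ ≈ 4.472 rad/s, ζ ≈ 0.2236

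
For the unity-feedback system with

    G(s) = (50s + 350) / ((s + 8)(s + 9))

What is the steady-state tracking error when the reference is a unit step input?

e_ss = 0.1706

G(s) has no poles at the origin.
This is a Type 0 system. Kp = lim_{s→0} G(s) = 350/72 = 175/36.
e_ss = 1/(1 + Kp) = 1/(1 + 175/36) = 36/211 ≈ 0.1706.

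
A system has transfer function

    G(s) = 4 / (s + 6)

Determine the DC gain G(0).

G(0) = 2/3 ≈ 0.6667

Set s = 0: G(0) = (4) / (6) = 2/3.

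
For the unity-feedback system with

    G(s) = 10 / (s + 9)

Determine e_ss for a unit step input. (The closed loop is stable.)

e_ss = 0.4737

G(s) has no poles at the origin.
This is a Type 0 system. Kp = lim_{s→0} G(s) = 10/9.
e_ss = 1/(1 + Kp) = 1/(1 + 10/9) = 9/19 ≈ 0.4737.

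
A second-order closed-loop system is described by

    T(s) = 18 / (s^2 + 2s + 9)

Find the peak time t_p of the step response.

t_p ≈ 1.111 s

Comparing s^2 + 2s + 9 to s^2 + 2ζωₙs + ωₙ²: ωₙ = 3 rad/s and ζ = 2/(2·3) ≈ 0.3333.
ζωₙ = 2/2 = 1, so ω_d = ωₙ√(1−ζ²) = √(ωₙ² − (ζωₙ)²) = √(9 − 1²) = √8 ≈ 2.828 rad/s.
t_p = π/ω_d = π/2.828 ≈ 1.111 s.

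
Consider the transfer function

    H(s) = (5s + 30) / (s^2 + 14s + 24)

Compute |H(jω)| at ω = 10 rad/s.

|H(j10)| ≈ 0.3660

Substitute s = j10: numerator = 30 + j50, denominator = -76 + j140.
|H(j10)| = |30 + j50| / |-76 + j140| = 58.310 / 159.30 ≈ 0.3660.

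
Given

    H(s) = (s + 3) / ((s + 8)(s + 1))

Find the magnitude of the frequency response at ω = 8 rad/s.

Substitute s = j8: numerator = 3 + j8, denominator = -56 + j72.
|H(j8)| = |3 + j8| / |-56 + j72| = 8.5440 / 91.214 ≈ 0.09367.

|H(j8)| ≈ 0.09367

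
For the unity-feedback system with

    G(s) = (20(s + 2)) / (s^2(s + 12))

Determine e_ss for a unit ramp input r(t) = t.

e_ss = 0

G(s) has 2 poles at the origin.
This is a Type 2 system; for a ramp input the steady-state error is zero.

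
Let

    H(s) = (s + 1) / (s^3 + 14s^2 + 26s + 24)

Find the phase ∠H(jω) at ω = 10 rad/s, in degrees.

∠H(j10) ≈ -124.0°

At s = j10: numerator = 1 + j10, denominator = -1376 - j740.
∠H = ∠num − ∠den = 84.289° − (-151.73°) = 236.0°, which wraps to -124.0°.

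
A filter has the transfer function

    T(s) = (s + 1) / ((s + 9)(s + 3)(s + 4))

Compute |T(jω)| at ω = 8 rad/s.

Substitute s = j8: numerator = 1 + j8, denominator = -916 + j88.
|T(j8)| = |1 + j8| / |-916 + j88| = 8.0623 / 920.22 ≈ 0.008761.

|T(j8)| ≈ 0.008761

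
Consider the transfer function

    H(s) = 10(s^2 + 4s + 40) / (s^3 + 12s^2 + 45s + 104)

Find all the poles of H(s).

The poles are the roots of the denominator s^3 + 12s^2 + 45s + 104 = 0.
Trying s = -8: the polynomial evaluates to 0, so (s + 8) is a factor.
Dividing out leaves s^2 + 4s + 13 = 0.
The quadratic formula then gives s = -2 ± 3j.

s = -2 ± 3j, -8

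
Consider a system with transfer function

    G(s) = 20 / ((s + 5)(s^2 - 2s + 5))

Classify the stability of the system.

The poles can be read from the denominator factors: s = -5, 1 + 2j, 1 - 2j.
Since the pole(s) at s = 1 + 2j, 1 - 2j lie in the right half-plane, the system is unstable.

unstable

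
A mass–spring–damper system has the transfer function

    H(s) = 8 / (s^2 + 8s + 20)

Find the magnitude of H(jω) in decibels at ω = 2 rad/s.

Substitute s = j2: numerator = 8, denominator = 16 + j16.
|H(j2)| = |8| / |16 + j16| = 8 / 22.627 ≈ 0.3536.
In decibels: 20·log₁₀(0.3536) ≈ -9.03 dB.

|H(j2)|_dB ≈ -9.03 dB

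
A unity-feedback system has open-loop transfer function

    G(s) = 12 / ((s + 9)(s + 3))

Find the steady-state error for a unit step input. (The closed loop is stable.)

e_ss = 0.6923

G(s) has no poles at the origin.
This is a Type 0 system. Kp = lim_{s→0} G(s) = 12/27 = 4/9.
e_ss = 1/(1 + Kp) = 1/(1 + 4/9) = 9/13 ≈ 0.6923.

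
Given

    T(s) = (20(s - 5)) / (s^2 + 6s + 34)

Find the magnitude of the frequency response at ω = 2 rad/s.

|T(j2)| ≈ 3.333

Substitute s = j2: numerator = -100 + j40, denominator = 30 + j12.
|T(j2)| = |-100 + j40| / |30 + j12| = 107.70 / 32.311 ≈ 3.333.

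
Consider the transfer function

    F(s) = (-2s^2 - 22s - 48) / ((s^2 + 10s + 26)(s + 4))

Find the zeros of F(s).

Set the numerator to zero: -2s^2 - 22s - 48 = 0, i.e. -2·(s^2 + 11s + 24) = 0.
Factoring: (s + 3)(s + 8) = 0.

s = -3, -8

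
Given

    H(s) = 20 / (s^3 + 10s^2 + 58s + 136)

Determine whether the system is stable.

stable

The denominator s^3 + 10s^2 + 58s + 136 factors as (s^2 + 6s + 34)(s + 4), giving poles at s = -3 + 5j, -3 - 5j, -4.
Since all poles lie strictly in the left half-plane, the system is stable.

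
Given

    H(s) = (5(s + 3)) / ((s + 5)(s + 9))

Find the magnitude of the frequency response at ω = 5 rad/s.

|H(j5)| ≈ 0.4005

Substitute s = j5: numerator = 15 + j25, denominator = 20 + j70.
|H(j5)| = |15 + j25| / |20 + j70| = 29.155 / 72.801 ≈ 0.4005.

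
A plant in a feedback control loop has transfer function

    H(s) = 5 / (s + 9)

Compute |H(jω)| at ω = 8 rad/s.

Substitute s = j8: numerator = 5, denominator = 9 + j8.
|H(j8)| = |5| / |9 + j8| = 5 / 12.042 ≈ 0.4152.

|H(j8)| ≈ 0.4152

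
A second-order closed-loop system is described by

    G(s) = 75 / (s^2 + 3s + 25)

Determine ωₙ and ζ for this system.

ωₙ = 5 rad/s, ζ = 0.3

Compare the denominator to the standard form s^2 + 2ζωₙs + ωₙ².
ωₙ² = 25, so ωₙ = 5 rad/s.
2ζωₙ = 3, so ζ = 3/(2·5) = 0.3.
With ζ = 0.3 the response is underdamped.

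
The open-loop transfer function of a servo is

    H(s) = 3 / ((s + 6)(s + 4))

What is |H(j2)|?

Substitute s = j2: numerator = 3, denominator = 20 + j20.
|H(j2)| = |3| / |20 + j20| = 3 / 28.284 ≈ 0.1061.

|H(j2)| ≈ 0.1061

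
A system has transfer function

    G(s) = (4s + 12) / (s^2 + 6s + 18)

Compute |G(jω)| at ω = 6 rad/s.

|G(j6)| ≈ 0.6667

Substitute s = j6: numerator = 12 + j24, denominator = -18 + j36.
|G(j6)| = |12 + j24| / |-18 + j36| = 26.833 / 40.249 ≈ 0.6667.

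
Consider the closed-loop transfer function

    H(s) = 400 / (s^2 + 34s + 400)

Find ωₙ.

ωₙ = 20 rad/s

Compare the denominator to the standard form s^2 + 2ζωₙs + ωₙ².
ωₙ² = 400, so ωₙ = 20 rad/s.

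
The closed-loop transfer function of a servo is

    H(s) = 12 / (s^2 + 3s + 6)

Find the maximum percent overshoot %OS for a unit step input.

%OS ≈ 8.77%

Comparing s^2 + 3s + 6 to s^2 + 2ζωₙs + ωₙ²: ωₙ = √6 ≈ 2.449 rad/s and ζ = 3/(2·√6) ≈ 0.6124.
%OS = 100·exp(−πζ/√(1−ζ²)) = 100·exp(−π·0.6124/√(1−0.6124²)) ≈ 8.77%.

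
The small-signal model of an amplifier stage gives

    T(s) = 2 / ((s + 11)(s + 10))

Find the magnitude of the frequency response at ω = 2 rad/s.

|T(j2)| ≈ 0.01754

Substitute s = j2: numerator = 2, denominator = 106 + j42.
|T(j2)| = |2| / |106 + j42| = 2 / 114.02 ≈ 0.01754.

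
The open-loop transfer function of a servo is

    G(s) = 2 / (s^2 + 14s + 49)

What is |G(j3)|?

Substitute s = j3: numerator = 2, denominator = 40 + j42.
|G(j3)| = |2| / |40 + j42| = 2 / 58 ≈ 0.03448.

|G(j3)| ≈ 0.03448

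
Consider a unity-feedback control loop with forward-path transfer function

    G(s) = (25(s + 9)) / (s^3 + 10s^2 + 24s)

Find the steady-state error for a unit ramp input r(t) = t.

e_ss = 0.1067

G(s) has one pole at the origin.
This is a Type 1 system. Kv = lim_{s→0} s·G(s) = 225/24 = 75/8.
e_ss = 1/Kv = 1/(75/8) = 8/75 ≈ 0.1067.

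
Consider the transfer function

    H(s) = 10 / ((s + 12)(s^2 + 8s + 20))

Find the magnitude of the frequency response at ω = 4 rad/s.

|H(j4)| ≈ 0.02451

Substitute s = j4: numerator = 10, denominator = -80 + j400.
|H(j4)| = |10| / |-80 + j400| = 10 / 407.92 ≈ 0.02451.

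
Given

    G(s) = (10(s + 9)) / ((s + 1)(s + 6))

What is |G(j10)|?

|G(j10)| ≈ 1.148

Substitute s = j10: numerator = 90 + j100, denominator = -94 + j70.
|G(j10)| = |90 + j100| / |-94 + j70| = 134.54 / 117.20 ≈ 1.148.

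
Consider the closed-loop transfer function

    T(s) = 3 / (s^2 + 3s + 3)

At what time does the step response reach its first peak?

t_p ≈ 3.628 s

Comparing s^2 + 3s + 3 to s^2 + 2ζωₙs + ωₙ²: ωₙ = √3 ≈ 1.732 rad/s and ζ = 3/(2·√3) ≈ 0.8660.
ζωₙ = 3/2 = 1.5, so ω_d = ωₙ√(1−ζ²) = √(ωₙ² − (ζωₙ)²) = √(3 − 1.5²) = √0.75 ≈ 0.8660 rad/s.
t_p = π/ω_d = π/0.8660 ≈ 3.628 s.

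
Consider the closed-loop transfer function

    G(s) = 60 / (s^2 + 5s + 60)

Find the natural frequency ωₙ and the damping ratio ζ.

Compare the denominator to the standard form s^2 + 2ζωₙs + ωₙ².
ωₙ² = 60, so ωₙ = √60 ≈ 7.746 rad/s.
2ζωₙ = 5, so ζ = 5/(2·√60) ≈ 0.3227.

ωₙ ≈ 7.746 rad/s, ζ ≈ 0.3227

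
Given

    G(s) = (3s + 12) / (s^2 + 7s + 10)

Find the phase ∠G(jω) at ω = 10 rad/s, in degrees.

At s = j10: numerator = 12 + j30, denominator = -90 + j70.
∠G = ∠num − ∠den = 68.199° − (142.13°) = -73.93°.

∠G(j10) ≈ -73.93°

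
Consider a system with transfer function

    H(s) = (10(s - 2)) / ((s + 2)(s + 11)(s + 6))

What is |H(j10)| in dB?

|H(j10)|_dB ≈ -24.8 dB

Substitute s = j10: numerator = -20 + j100, denominator = -1768.
|H(j10)| = |-20 + j100| / |-1768| = 101.98 / 1768 ≈ 0.05768.
In decibels: 20·log₁₀(0.05768) ≈ -24.8 dB.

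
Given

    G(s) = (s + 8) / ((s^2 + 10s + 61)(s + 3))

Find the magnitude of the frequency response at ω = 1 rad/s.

Substitute s = j1: numerator = 8 + j1, denominator = 170 + j90.
|G(j1)| = |8 + j1| / |170 + j90| = 8.0623 / 192.35 ≈ 0.04191.

|G(j1)| ≈ 0.04191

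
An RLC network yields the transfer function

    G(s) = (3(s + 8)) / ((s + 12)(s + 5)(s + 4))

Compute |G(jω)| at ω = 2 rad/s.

Substitute s = j2: numerator = 24 + j6, denominator = 156 + j248.
|G(j2)| = |24 + j6| / |156 + j248| = 24.739 / 292.98 ≈ 0.08444.

|G(j2)| ≈ 0.08444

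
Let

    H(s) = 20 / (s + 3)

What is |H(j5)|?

Substitute s = j5: numerator = 20, denominator = 3 + j5.
|H(j5)| = |20| / |3 + j5| = 20 / 5.8310 ≈ 3.430.

|H(j5)| ≈ 3.430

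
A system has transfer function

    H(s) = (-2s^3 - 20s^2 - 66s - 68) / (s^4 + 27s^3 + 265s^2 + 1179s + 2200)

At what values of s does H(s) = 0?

Set the numerator to zero: -2s^3 - 20s^2 - 66s - 68 = 0, i.e. -2·(s^3 + 10s^2 + 33s + 34) = 0.
Factoring: (s^2 + 8s + 17)(s + 2) = 0.

s = -4 ± j, -2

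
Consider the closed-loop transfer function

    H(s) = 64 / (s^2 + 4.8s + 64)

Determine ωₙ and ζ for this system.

ωₙ = 8 rad/s, ζ = 0.3

Compare the denominator to the standard form s^2 + 2ζωₙs + ωₙ².
ωₙ² = 64, so ωₙ = 8 rad/s.
2ζωₙ = 4.8, so ζ = 4.8/(2·8) = 0.3.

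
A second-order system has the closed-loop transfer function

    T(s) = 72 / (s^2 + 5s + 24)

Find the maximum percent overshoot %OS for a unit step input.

%OS ≈ 15.5%

Comparing s^2 + 5s + 24 to s^2 + 2ζωₙs + ωₙ²: ωₙ = √24 ≈ 4.899 rad/s and ζ = 5/(2·√24) ≈ 0.5103.
%OS = 100·exp(−πζ/√(1−ζ²)) = 100·exp(−π·0.5103/√(1−0.5103²)) ≈ 15.5%.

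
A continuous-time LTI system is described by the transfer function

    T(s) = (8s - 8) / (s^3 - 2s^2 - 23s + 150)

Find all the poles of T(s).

s = 4 ± 3j, -6

The poles are the roots of the denominator s^3 - 2s^2 - 23s + 150 = 0.
Trying s = -6: the polynomial evaluates to 0, so (s + 6) is a factor.
Dividing out leaves s^2 - 8s + 25 = 0.
The quadratic formula then gives s = 4 ± 3j.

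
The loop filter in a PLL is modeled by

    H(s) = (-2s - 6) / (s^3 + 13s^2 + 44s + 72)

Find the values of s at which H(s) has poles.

The poles are the roots of the denominator s^3 + 13s^2 + 44s + 72 = 0.
Trying s = -9: the polynomial evaluates to 0, so (s + 9) is a factor.
Dividing out leaves s^2 + 4s + 8 = 0.
The quadratic formula then gives s = -2 ± 2j.

s = -2 ± 2j, -9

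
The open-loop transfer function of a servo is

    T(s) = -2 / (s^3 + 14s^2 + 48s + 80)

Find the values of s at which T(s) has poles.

The poles are the roots of the denominator s^3 + 14s^2 + 48s + 80 = 0.
Trying s = -10: the polynomial evaluates to 0, so (s + 10) is a factor.
Dividing out leaves s^2 + 4s + 8 = 0.
The quadratic formula then gives s = -2 ± 2j.

s = -2 + 2j, -2 - 2j, -10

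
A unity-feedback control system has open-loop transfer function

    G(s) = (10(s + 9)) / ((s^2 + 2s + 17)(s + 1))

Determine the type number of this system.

The denominator has no factor of s at the origin — no free integrator — so this is a Type 0 system.

Type 0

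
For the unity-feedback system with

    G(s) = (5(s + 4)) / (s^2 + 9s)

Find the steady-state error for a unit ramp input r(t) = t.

e_ss = 0.4500

G(s) has one pole at the origin.
This is a Type 1 system. Kv = lim_{s→0} s·G(s) = 20/9.
e_ss = 1/Kv = 1/(20/9) = 9/20 ≈ 0.4500.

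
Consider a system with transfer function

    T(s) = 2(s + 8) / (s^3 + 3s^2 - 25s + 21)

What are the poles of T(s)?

The poles are the roots of the denominator s^3 + 3s^2 - 25s + 21 = 0.
Trying s = 1: the polynomial evaluates to 0, so (s - 1) is a factor.
Dividing out leaves s^2 + 4s - 21 = 0.
Factoring the quadratic: (s + 7)(s - 3) = 0.

s = 1, -7, 3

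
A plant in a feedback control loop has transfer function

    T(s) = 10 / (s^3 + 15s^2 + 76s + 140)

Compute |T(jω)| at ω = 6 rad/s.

|T(j6)| ≈ 0.02144

Substitute s = j6: numerator = 10, denominator = -400 + j240.
|T(j6)| = |10| / |-400 + j240| = 10 / 466.48 ≈ 0.02144.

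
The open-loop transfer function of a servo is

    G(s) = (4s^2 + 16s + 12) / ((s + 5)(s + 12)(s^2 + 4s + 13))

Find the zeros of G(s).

Set the numerator to zero: 4s^2 + 16s + 12 = 0, i.e. 4·(s^2 + 4s + 3) = 0.
Factoring: (s + 1)(s + 3) = 0.

s = -1, -3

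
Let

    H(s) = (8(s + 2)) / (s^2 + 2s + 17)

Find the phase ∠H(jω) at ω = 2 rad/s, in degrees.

∠H(j2) ≈ 27.90°

At s = j2: numerator = 16 + j16, denominator = 13 + j4.
∠H = ∠num − ∠den = 45° − (17.103°) = 27.90°.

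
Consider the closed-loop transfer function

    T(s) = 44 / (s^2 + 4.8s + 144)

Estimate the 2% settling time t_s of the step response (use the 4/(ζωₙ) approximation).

t_s ≈ 1.667 s

Comparing s^2 + 4.8s + 144 to s^2 + 2ζωₙs + ωₙ²: ωₙ = 12 rad/s and ζ = 4.8/(2·12) = 0.2.
ζωₙ = 4.8/2 = 2.4, so t_s ≈ 4/(ζωₙ) = 4/2.4 ≈ 1.667 s.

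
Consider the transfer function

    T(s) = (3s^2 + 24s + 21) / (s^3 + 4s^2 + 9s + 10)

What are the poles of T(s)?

s = -1 ± 2j, -2

The poles are the roots of the denominator s^3 + 4s^2 + 9s + 10 = 0.
Trying s = -2: the polynomial evaluates to 0, so (s + 2) is a factor.
Dividing out leaves s^2 + 2s + 5 = 0.
The quadratic formula then gives s = -1 ± 2j.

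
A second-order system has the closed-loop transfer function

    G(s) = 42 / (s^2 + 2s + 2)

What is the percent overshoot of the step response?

%OS ≈ 4.32%

Comparing s^2 + 2s + 2 to s^2 + 2ζωₙs + ωₙ²: ωₙ = √2 ≈ 1.414 rad/s and ζ = 2/(2·√2) ≈ 0.7071.
%OS = 100·exp(−πζ/√(1−ζ²)) = 100·exp(−π·0.7071/√(1−0.7071²)) ≈ 4.32%.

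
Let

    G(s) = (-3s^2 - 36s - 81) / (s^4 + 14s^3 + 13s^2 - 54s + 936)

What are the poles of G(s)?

s = 2 + 3j, 2 - 3j, -12, -6

The poles are the roots of the denominator s^4 + 14s^3 + 13s^2 - 54s + 936 = 0.
Trying s = -12: the polynomial evaluates to 0, so (s + 12) is a factor.
Dividing out leaves s^3 + 2s^2 - 11s + 78 = 0.
This factors further as (s^2 - 4s + 13)(s + 6) = 0.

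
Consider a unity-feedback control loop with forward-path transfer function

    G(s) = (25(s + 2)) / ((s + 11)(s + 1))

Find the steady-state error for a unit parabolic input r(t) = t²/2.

e_ss = ∞

G(s) has no poles at the origin.
This is a Type 0 system; Ka = lim_{s→0} s^2·G(s) = 0, so the steady-state error for a parabola input is infinite.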